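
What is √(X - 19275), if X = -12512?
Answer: I*√31787 ≈ 178.29*I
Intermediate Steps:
√(X - 19275) = √(-12512 - 19275) = √(-31787) = I*√31787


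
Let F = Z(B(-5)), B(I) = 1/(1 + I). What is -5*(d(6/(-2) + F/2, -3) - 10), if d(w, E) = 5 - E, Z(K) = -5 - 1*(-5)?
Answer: 10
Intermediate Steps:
Z(K) = 0 (Z(K) = -5 + 5 = 0)
F = 0
-5*(d(6/(-2) + F/2, -3) - 10) = -5*((5 - 1*(-3)) - 10) = -5*((5 + 3) - 10) = -5*(8 - 10) = -5*(-2) = 10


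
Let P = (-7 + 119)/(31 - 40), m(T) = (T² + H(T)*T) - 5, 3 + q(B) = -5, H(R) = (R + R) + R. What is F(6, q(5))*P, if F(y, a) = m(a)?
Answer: -28112/9 ≈ -3123.6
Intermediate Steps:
H(R) = 3*R (H(R) = 2*R + R = 3*R)
q(B) = -8 (q(B) = -3 - 5 = -8)
m(T) = -5 + 4*T² (m(T) = (T² + (3*T)*T) - 5 = (T² + 3*T²) - 5 = 4*T² - 5 = -5 + 4*T²)
P = -112/9 (P = 112/(-9) = 112*(-⅑) = -112/9 ≈ -12.444)
F(y, a) = -5 + 4*a²
F(6, q(5))*P = (-5 + 4*(-8)²)*(-112/9) = (-5 + 4*64)*(-112/9) = (-5 + 256)*(-112/9) = 251*(-112/9) = -28112/9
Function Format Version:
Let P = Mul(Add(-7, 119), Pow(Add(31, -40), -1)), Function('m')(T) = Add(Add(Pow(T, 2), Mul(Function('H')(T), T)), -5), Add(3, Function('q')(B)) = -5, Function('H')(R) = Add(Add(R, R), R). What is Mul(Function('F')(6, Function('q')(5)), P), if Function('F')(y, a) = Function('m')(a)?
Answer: Rational(-28112, 9) ≈ -3123.6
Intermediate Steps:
Function('H')(R) = Mul(3, R) (Function('H')(R) = Add(Mul(2, R), R) = Mul(3, R))
Function('q')(B) = -8 (Function('q')(B) = Add(-3, -5) = -8)
Function('m')(T) = Add(-5, Mul(4, Pow(T, 2))) (Function('m')(T) = Add(Add(Pow(T, 2), Mul(Mul(3, T), T)), -5) = Add(Add(Pow(T, 2), Mul(3, Pow(T, 2))), -5) = Add(Mul(4, Pow(T, 2)), -5) = Add(-5, Mul(4, Pow(T, 2))))
P = Rational(-112, 9) (P = Mul(112, Pow(-9, -1)) = Mul(112, Rational(-1, 9)) = Rational(-112, 9) ≈ -12.444)
Function('F')(y, a) = Add(-5, Mul(4, Pow(a, 2)))
Mul(Function('F')(6, Function('q')(5)), P) = Mul(Add(-5, Mul(4, Pow(-8, 2))), Rational(-112, 9)) = Mul(Add(-5, Mul(4, 64)), Rational(-112, 9)) = Mul(Add(-5, 256), Rational(-112, 9)) = Mul(251, Rational(-112, 9)) = Rational(-28112, 9)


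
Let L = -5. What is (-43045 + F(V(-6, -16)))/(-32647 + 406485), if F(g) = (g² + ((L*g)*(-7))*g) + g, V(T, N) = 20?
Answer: -28625/373838 ≈ -0.076571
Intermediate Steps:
F(g) = g + 36*g² (F(g) = (g² + (-5*g*(-7))*g) + g = (g² + (35*g)*g) + g = (g² + 35*g²) + g = 36*g² + g = g + 36*g²)
(-43045 + F(V(-6, -16)))/(-32647 + 406485) = (-43045 + 20*(1 + 36*20))/(-32647 + 406485) = (-43045 + 20*(1 + 720))/373838 = (-43045 + 20*721)*(1/373838) = (-43045 + 14420)*(1/373838) = -28625*1/373838 = -28625/373838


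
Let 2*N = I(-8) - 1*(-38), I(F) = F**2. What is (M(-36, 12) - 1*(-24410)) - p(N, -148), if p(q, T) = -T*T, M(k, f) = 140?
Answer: 46454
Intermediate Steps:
N = 51 (N = ((-8)**2 - 1*(-38))/2 = (64 + 38)/2 = (1/2)*102 = 51)
p(q, T) = -T**2
(M(-36, 12) - 1*(-24410)) - p(N, -148) = (140 - 1*(-24410)) - (-1)*(-148)**2 = (140 + 24410) - (-1)*21904 = 24550 - 1*(-21904) = 24550 + 21904 = 46454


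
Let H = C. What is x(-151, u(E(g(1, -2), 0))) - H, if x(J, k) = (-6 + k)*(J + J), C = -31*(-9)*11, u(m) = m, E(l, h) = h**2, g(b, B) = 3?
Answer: -1257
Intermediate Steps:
C = 3069 (C = 279*11 = 3069)
x(J, k) = 2*J*(-6 + k) (x(J, k) = (-6 + k)*(2*J) = 2*J*(-6 + k))
H = 3069
x(-151, u(E(g(1, -2), 0))) - H = 2*(-151)*(-6 + 0**2) - 1*3069 = 2*(-151)*(-6 + 0) - 3069 = 2*(-151)*(-6) - 3069 = 1812 - 3069 = -1257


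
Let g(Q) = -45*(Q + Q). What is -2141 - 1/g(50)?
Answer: -9634499/4500 ≈ -2141.0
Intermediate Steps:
g(Q) = -90*Q
-2141 - 1/g(50) = -2141 - 1/((-90*50)) = -2141 - 1/(-4500) = -2141 - 1*(-1/4500) = -2141 + 1/4500 = -9634499/4500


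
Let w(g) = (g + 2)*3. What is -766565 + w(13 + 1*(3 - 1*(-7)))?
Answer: -766490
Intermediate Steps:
w(g) = 6 + 3*g (w(g) = (2 + g)*3 = 6 + 3*g)
-766565 + w(13 + 1*(3 - 1*(-7))) = -766565 + (6 + 3*(13 + 1*(3 - 1*(-7)))) = -766565 + (6 + 3*(13 + 1*(3 + 7))) = -766565 + (6 + 3*(13 + 1*10)) = -766565 + (6 + 3*(13 + 10)) = -766565 + (6 + 3*23) = -766565 + (6 + 69) = -766565 + 75 = -766490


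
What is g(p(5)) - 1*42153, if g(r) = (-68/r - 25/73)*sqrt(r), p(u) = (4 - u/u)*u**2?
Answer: -42153 - 6839*sqrt(3)/1095 ≈ -42164.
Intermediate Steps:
p(u) = 3*u**2 (p(u) = (4 - 1*1)*u**2 = (4 - 1)*u**2 = 3*u**2)
g(r) = sqrt(r)*(-25/73 - 68/r) (g(r) = (-68/r - 25*1/73)*sqrt(r) = (-68/r - 25/73)*sqrt(r) = (-25/73 - 68/r)*sqrt(r) = sqrt(r)*(-25/73 - 68/r))
g(p(5)) - 1*42153 = (-4964 - 75*5**2)/(73*sqrt(3*5**2)) - 1*42153 = (-4964 - 75*25)/(73*sqrt(3*25)) - 42153 = (-4964 - 25*75)/(73*sqrt(75)) - 42153 = (sqrt(3)/15)*(-4964 - 1875)/73 - 42153 = (1/73)*(sqrt(3)/15)*(-6839) - 42153 = -6839*sqrt(3)/1095 - 42153 = -42153 - 6839*sqrt(3)/1095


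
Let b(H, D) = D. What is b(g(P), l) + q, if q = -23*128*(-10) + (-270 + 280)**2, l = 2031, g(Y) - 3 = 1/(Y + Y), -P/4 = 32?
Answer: 31571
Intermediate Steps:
P = -128 (P = -4*32 = -128)
g(Y) = 3 + 1/(2*Y) (g(Y) = 3 + 1/(Y + Y) = 3 + 1/(2*Y))
q = 29540 (q = -2944*(-10) + 10**2 = 29440 + 100 = 29540)
b(g(P), l) + q = 2031 + 29540 = 31571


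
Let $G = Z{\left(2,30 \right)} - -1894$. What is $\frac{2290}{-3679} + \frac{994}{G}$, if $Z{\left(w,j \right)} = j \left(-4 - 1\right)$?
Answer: $- \frac{168417}{3208088} \approx -0.052498$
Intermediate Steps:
$Z{\left(w,j \right)} = - 5 j$ ($Z{\left(w,j \right)} = j \left(-5\right) = - 5 j$)
$G = 1744$ ($G = \left(-5\right) 30 - -1894 = -150 + 1894 = 1744$)
$\frac{2290}{-3679} + \frac{994}{G} = \frac{2290}{-3679} + \frac{994}{1744} = 2290 \left(- \frac{1}{3679}\right) + 994 \cdot \frac{1}{1744} = - \frac{2290}{3679} + \frac{497}{872} = - \frac{168417}{3208088}$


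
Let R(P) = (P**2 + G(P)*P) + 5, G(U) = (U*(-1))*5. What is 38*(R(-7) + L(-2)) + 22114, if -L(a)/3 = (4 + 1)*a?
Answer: 15996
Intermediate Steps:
G(U) = -5*U (G(U) = -U*5 = -5*U)
L(a) = -15*a (L(a) = -3*(4 + 1)*a = -15*a)
R(P) = 5 - 4*P**2 (R(P) = (P**2 + (-5*P)*P) + 5 = (P**2 - 5*P**2) + 5 = -4*P**2 + 5 = 5 - 4*P**2)
38*(R(-7) + L(-2)) + 22114 = 38*((5 - 4*(-7)**2) - 15*(-2)) + 22114 = 38*((5 - 4*49) + 30) + 22114 = 38*((5 - 196) + 30) + 22114 = 38*(-191 + 30) + 22114 = 38*(-161) + 22114 = -6118 + 22114 = 15996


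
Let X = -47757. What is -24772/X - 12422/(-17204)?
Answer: 509707471/410805714 ≈ 1.2408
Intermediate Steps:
-24772/X - 12422/(-17204) = -24772/(-47757) - 12422/(-17204) = -24772*(-1/47757) - 12422*(-1/17204) = 24772/47757 + 6211/8602 = 509707471/410805714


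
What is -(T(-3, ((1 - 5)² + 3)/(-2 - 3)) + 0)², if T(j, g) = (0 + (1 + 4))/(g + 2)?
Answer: -625/81 ≈ -7.7160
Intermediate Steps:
T(j, g) = 5/(2 + g) (T(j, g) = (0 + 5)/(2 + g) = 5/(2 + g))
-(T(-3, ((1 - 5)² + 3)/(-2 - 3)) + 0)² = -(5/(2 + ((1 - 5)² + 3)/(-2 - 3)) + 0)² = -(5/(2 + ((-4)² + 3)/(-5)) + 0)² = -(5/(2 + (16 + 3)*(-⅕)) + 0)² = -(5/(2 + 19*(-⅕)) + 0)² = -(5/(2 - 19/5) + 0)² = -(5/(-9/5) + 0)² = -(5*(-5/9) + 0)² = -(-25/9 + 0)² = -(-25/9)² = -1*625/81 = -625/81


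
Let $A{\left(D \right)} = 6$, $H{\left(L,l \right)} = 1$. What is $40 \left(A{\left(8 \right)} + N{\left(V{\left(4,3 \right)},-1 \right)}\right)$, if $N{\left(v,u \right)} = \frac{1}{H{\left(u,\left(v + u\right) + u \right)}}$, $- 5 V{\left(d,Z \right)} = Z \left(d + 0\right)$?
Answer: $280$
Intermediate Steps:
$V{\left(d,Z \right)} = - \frac{Z d}{5}$ ($V{\left(d,Z \right)} = - \frac{Z \left(d + 0\right)}{5} = - \frac{Z d}{5}$)
$N{\left(v,u \right)} = 1$ ($N{\left(v,u \right)} = 1^{-1} = 1$)
$40 \left(A{\left(8 \right)} + N{\left(V{\left(4,3 \right)},-1 \right)}\right) = 40 \left(6 + 1\right) = 40 \cdot 7 = 280$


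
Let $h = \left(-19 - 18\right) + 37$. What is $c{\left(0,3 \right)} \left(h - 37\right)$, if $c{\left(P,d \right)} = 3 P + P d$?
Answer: $0$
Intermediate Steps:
$h = 0$ ($h = -37 + 37 = 0$)
$c{\left(0,3 \right)} \left(h - 37\right) = 0 \left(3 + 3\right) \left(0 - 37\right) = 0 \cdot 6 \left(-37\right) = 0 \left(-37\right) = 0$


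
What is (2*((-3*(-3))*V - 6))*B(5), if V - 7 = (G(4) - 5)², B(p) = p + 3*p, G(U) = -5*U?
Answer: 227280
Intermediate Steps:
B(p) = 4*p
V = 632 (V = 7 + (-5*4 - 5)² = 7 + (-20 - 5)² = 7 + (-25)² = 7 + 625 = 632)
(2*((-3*(-3))*V - 6))*B(5) = (2*(-3*(-3)*632 - 6))*(4*5) = (2*(9*632 - 6))*20 = (2*(5688 - 6))*20 = (2*5682)*20 = 11364*20 = 227280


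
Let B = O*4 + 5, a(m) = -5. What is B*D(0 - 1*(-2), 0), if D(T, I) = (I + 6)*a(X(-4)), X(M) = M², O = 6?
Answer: -870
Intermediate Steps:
D(T, I) = -30 - 5*I (D(T, I) = (I + 6)*(-5) = (6 + I)*(-5) = -30 - 5*I)
B = 29 (B = 6*4 + 5 = 24 + 5 = 29)
B*D(0 - 1*(-2), 0) = 29*(-30 - 5*0) = 29*(-30 + 0) = 29*(-30) = -870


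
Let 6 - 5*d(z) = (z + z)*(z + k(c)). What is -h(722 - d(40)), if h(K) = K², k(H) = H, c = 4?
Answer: -50751376/25 ≈ -2.0301e+6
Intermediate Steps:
d(z) = 6/5 - 2*z*(4 + z)/5 (d(z) = 6/5 - (z + z)*(z + 4)/5 = 6/5 - 2*z*(4 + z)/5)
-h(722 - d(40)) = -(722 - (6/5 - 8/5*40 - ⅖*40²))² = -(722 - (6/5 - 64 - ⅖*1600))² = -(722 - (6/5 - 64 - 640))² = -(722 - 1*(-3514/5))² = -(722 + 3514/5)² = -(7124/5)² = -1*50751376/25 = -50751376/25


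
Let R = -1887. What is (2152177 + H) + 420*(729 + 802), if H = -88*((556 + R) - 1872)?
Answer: 3077061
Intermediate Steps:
H = 281864 (H = -88*((556 - 1887) - 1872) = -88*(-1331 - 1872) = -88*(-3203) = 281864)
(2152177 + H) + 420*(729 + 802) = (2152177 + 281864) + 420*(729 + 802) = 2434041 + 420*1531 = 2434041 + 643020 = 3077061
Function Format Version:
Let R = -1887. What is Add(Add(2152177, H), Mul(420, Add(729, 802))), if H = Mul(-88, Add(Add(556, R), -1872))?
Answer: 3077061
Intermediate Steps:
H = 281864 (H = Mul(-88, Add(Add(556, -1887), -1872)) = Mul(-88, Add(-1331, -1872)) = Mul(-88, -3203) = 281864)
Add(Add(2152177, H), Mul(420, Add(729, 802))) = Add(Add(2152177, 281864), Mul(420, Add(729, 802))) = Add(2434041, Mul(420, 1531)) = Add(2434041, 643020) = 3077061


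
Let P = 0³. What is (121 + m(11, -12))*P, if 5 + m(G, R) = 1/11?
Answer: 0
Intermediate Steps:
P = 0
m(G, R) = -54/11 (m(G, R) = -5 + 1/11 = -54/11)
(121 + m(11, -12))*P = (121 - 54/11)*0 = (1277/11)*0 = 0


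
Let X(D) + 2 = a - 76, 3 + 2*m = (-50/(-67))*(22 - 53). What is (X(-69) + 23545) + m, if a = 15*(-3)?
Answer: 3136797/134 ≈ 23409.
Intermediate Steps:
a = -45
m = -1751/134 (m = -3/2 + ((-50/(-67))*(22 - 53))/2 = -3/2 + (-50*(-1/67)*(-31))/2 = -3/2 + ((50/67)*(-31))/2 = -3/2 + (½)*(-1550/67) = -3/2 - 775/67 = -1751/134 ≈ -13.067)
X(D) = -123 (X(D) = -2 + (-45 - 76) = -2 - 121 = -123)
(X(-69) + 23545) + m = (-123 + 23545) - 1751/134 = 23422 - 1751/134 = 3136797/134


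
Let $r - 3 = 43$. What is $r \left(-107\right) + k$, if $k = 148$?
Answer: $-4774$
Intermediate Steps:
$r = 46$ ($r = 3 + 43 = 46$)
$r \left(-107\right) + k = 46 \left(-107\right) + 148 = -4922 + 148 = -4774$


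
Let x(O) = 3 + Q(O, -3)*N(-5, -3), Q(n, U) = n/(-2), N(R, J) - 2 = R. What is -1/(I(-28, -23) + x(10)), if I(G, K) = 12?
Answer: -1/30 ≈ -0.033333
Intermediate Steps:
N(R, J) = 2 + R
Q(n, U) = -n/2 (Q(n, U) = n*(-1/2) = -n/2)
x(O) = 3 + 3*O/2 (x(O) = 3 + (-O/2)*(2 - 5) = 3 - O/2*(-3) = 3 + 3*O/2)
-1/(I(-28, -23) + x(10)) = -1/(12 + (3 + (3/2)*10)) = -1/(12 + (3 + 15)) = -1/(12 + 18) = -1/30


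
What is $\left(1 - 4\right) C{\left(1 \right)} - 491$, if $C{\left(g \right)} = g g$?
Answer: $-494$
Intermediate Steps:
$C{\left(g \right)} = g^{2}$
$\left(1 - 4\right) C{\left(1 \right)} - 491 = \left(1 - 4\right) 1^{2} - 491 = \left(-3\right) 1 - 491 = -3 - 491 = -494$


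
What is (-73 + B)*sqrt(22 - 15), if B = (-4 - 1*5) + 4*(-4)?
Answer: -98*sqrt(7) ≈ -259.28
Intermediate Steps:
B = -25 (B = (-4 - 5) - 16 = -9 - 16 = -25)
(-73 + B)*sqrt(22 - 15) = (-73 - 25)*sqrt(22 - 15) = -98*sqrt(7)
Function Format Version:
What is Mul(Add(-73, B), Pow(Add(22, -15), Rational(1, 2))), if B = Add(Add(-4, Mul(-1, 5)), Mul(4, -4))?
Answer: Mul(-98, Pow(7, Rational(1, 2))) ≈ -259.28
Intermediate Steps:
B = -25 (B = Add(Add(-4, -5), -16) = Add(-9, -16) = -25)
Mul(Add(-73, B), Pow(Add(22, -15), Rational(1, 2))) = Mul(Add(-73, -25), Pow(Add(22, -15), Rational(1, 2))) = Mul(-98, Pow(7, Rational(1, 2)))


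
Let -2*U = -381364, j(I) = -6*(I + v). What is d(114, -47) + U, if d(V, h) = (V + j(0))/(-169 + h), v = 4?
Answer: 2288179/12 ≈ 1.9068e+5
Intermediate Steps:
j(I) = -24 - 6*I (j(I) = -6*(I + 4) = -6*(4 + I) = -24 - 6*I)
U = 190682 (U = -1/2*(-381364) = 190682)
d(V, h) = (-24 + V)/(-169 + h) (d(V, h) = (V + (-24 - 6*0))/(-169 + h) = (V + (-24 + 0))/(-169 + h) = (V - 24)/(-169 + h) = (-24 + V)/(-169 + h))
d(114, -47) + U = (-24 + 114)/(-169 - 47) + 190682 = 90/(-216) + 190682 = -1/216*90 + 190682 = -5/12 + 190682 = 2288179/12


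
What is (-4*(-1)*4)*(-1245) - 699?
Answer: -20619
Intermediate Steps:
(-4*(-1)*4)*(-1245) - 699 = (4*4)*(-1245) - 699 = 16*(-1245) - 699 = -19920 - 699 = -20619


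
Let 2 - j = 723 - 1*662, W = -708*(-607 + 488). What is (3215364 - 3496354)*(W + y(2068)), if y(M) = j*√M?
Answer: -23673969480 + 33156820*√517 ≈ -2.2920e+10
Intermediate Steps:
W = 84252 (W = -708*(-119) = 84252)
j = -59 (j = 2 - (723 - 1*662) = 2 - (723 - 662) = 2 - 1*61 = 2 - 61 = -59)
y(M) = -59*√M
(3215364 - 3496354)*(W + y(2068)) = (3215364 - 3496354)*(84252 - 118*√517) = -280990*(84252 - 118*√517) = -23673969480 + 33156820*√517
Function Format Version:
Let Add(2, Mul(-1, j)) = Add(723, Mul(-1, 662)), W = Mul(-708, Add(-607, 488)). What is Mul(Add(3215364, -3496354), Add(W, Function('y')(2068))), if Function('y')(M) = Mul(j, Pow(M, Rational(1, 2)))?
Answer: Add(-23673969480, Mul(33156820, Pow(517, Rational(1, 2)))) ≈ -2.2920e+10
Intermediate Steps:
W = 84252 (W = Mul(-708, -119) = 84252)
j = -59 (j = Add(2, Mul(-1, Add(723, Mul(-1, 662)))) = Add(2, Mul(-1, Add(723, -662))) = Add(2, Mul(-1, 61)) = Add(2, -61) = -59)
Function('y')(M) = Mul(-59, Pow(M, Rational(1, 2)))
Mul(Add(3215364, -3496354), Add(W, Function('y')(2068))) = Mul(Add(3215364, -3496354), Add(84252, Mul(-59, Pow(2068, Rational(1, 2))))) = Mul(-280990, Add(84252, Mul(-59, Mul(2, Pow(517, Rational(1, 2)))))) = Mul(-280990, Add(84252, Mul(-118, Pow(517, Rational(1, 2))))) = Add(-23673969480, Mul(33156820, Pow(517, Rational(1, 2))))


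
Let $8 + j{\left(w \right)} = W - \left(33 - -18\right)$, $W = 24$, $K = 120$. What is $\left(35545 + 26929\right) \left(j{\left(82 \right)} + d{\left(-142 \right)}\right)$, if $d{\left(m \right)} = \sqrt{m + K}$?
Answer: $-2186590 + 62474 i \sqrt{22} \approx -2.1866 \cdot 10^{6} + 2.9303 \cdot 10^{5} i$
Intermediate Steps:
$j{\left(w \right)} = -35$ ($j{\left(w \right)} = -8 + \left(24 - \left(33 - -18\right)\right) = -8 + \left(24 - \left(33 + 18\right)\right) = -8 + \left(24 - 51\right) = -8 - 27 = -35$)
$d{\left(m \right)} = \sqrt{120 + m}$ ($d{\left(m \right)} = \sqrt{m + 120} = \sqrt{120 + m}$)
$\left(35545 + 26929\right) \left(j{\left(82 \right)} + d{\left(-142 \right)}\right) = \left(35545 + 26929\right) \left(-35 + \sqrt{120 - 142}\right) = 62474 \left(-35 + \sqrt{-22}\right) = 62474 \left(-35 + i \sqrt{22}\right) = -2186590 + 62474 i \sqrt{22}$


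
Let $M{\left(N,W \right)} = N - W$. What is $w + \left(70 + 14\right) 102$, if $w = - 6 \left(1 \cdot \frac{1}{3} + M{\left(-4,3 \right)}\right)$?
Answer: $8608$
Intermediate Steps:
$w = 40$ ($w = - 6 \left(1 \cdot \frac{1}{3} - 7\right) = - 6 \left(\frac{1}{3} - 7\right) = \left(-6\right) \left(- \frac{20}{3}\right) = 40$)
$w + \left(70 + 14\right) 102 = 40 + \left(70 + 14\right) 102 = 40 + 84 \cdot 102 = 40 + 8568 = 8608$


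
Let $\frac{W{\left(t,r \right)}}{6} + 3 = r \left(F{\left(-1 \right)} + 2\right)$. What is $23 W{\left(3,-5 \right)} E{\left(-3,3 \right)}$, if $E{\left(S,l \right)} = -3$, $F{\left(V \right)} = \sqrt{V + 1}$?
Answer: $5382$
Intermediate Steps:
$F{\left(V \right)} = \sqrt{1 + V}$
$W{\left(t,r \right)} = -18 + 12 r$ ($W{\left(t,r \right)} = -18 + 6 r \left(\sqrt{1 - 1} + 2\right) = -18 + 6 r \left(\sqrt{0} + 2\right) = -18 + 6 r \left(0 + 2\right) = -18 + 6 r 2 = -18 + 6 \cdot 2 r = -18 + 12 r$)
$23 W{\left(3,-5 \right)} E{\left(-3,3 \right)} = 23 \left(-18 + 12 \left(-5\right)\right) \left(-3\right) = 23 \left(-18 - 60\right) \left(-3\right) = 23 \left(-78\right) \left(-3\right) = \left(-1794\right) \left(-3\right) = 5382$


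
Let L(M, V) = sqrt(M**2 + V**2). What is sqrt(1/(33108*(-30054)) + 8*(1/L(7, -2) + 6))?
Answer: sqrt(3708181073990397801730 + 11660946773798860416*sqrt(53))/8789412516 ≈ 7.0071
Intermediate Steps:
sqrt(1/(33108*(-30054)) + 8*(1/L(7, -2) + 6)) = sqrt(1/(33108*(-30054)) + 8*(1/(sqrt(7**2 + (-2)**2)) + 6)) = sqrt((1/33108)*(-1/30054) + 8*(1/(sqrt(49 + 4)) + 6)) = sqrt(-1/995027832 + 8*(1/(sqrt(53)) + 6)) = sqrt(-1/995027832 + 8*(sqrt(53)/53 + 6)) = sqrt(-1/995027832 + 8*(6 + sqrt(53)/53)) = sqrt(-1/995027832 + (48 + 8*sqrt(53)/53)) = sqrt(47761335935/995027832 + 8*sqrt(53)/53)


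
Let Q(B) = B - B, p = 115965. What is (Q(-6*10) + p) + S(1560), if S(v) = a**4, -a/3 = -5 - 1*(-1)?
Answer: 136701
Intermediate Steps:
a = 12 (a = -3*(-5 - 1*(-1)) = -3*(-5 + 1) = -3*(-4) = 12)
Q(B) = 0
S(v) = 20736 (S(v) = 12**4 = 20736)
(Q(-6*10) + p) + S(1560) = (0 + 115965) + 20736 = 115965 + 20736 = 136701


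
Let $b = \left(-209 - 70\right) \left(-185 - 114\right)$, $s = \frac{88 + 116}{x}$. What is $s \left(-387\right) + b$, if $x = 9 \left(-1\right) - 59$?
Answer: $84582$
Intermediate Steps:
$x = -68$ ($x = -9 - 59 = -68$)
$s = -3$ ($s = \frac{88 + 116}{-68} = 204 \left(- \frac{1}{68}\right) = -3$)
$b = 83421$ ($b = \left(-279\right) \left(-299\right) = 83421$)
$s \left(-387\right) + b = \left(-3\right) \left(-387\right) + 83421 = 1161 + 83421 = 84582$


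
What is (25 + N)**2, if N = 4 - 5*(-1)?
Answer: 1156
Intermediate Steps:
N = 9 (N = 4 + 5 = 9)
(25 + N)**2 = (25 + 9)**2 = 34**2 = 1156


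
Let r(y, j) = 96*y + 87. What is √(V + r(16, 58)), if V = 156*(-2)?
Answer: √1311 ≈ 36.208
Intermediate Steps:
V = -312
r(y, j) = 87 + 96*y
√(V + r(16, 58)) = √(-312 + (87 + 96*16)) = √(-312 + (87 + 1536)) = √(-312 + 1623) = √1311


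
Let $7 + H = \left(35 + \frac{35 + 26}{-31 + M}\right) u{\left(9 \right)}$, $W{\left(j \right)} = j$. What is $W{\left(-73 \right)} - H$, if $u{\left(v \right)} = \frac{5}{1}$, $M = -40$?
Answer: $- \frac{16806}{71} \approx -236.7$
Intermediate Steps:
$u{\left(v \right)} = 5$ ($u{\left(v \right)} = 5 \cdot 1 = 5$)
$H = \frac{11623}{71}$ ($H = -7 + \left(35 + \frac{35 + 26}{-31 - 40}\right) 5 = -7 + \left(35 + \frac{61}{-71}\right) 5 = -7 + \left(35 + 61 \left(- \frac{1}{71}\right)\right) 5 = -7 + \left(35 - \frac{61}{71}\right) 5 = -7 + \frac{2424}{71} \cdot 5 = -7 + \frac{12120}{71} = \frac{11623}{71} \approx 163.7$)
$W{\left(-73 \right)} - H = -73 - \frac{11623}{71} = - \frac{16806}{71}$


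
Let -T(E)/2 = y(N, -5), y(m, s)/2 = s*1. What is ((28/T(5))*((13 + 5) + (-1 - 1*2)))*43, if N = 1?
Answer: 903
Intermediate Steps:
y(m, s) = 2*s (y(m, s) = 2*(s*1) = 2*s)
T(E) = 20 (T(E) = -4*(-5) = -2*(-10) = 20)
((28/T(5))*((13 + 5) + (-1 - 1*2)))*43 = ((28/20)*((13 + 5) + (-1 - 1*2)))*43 = ((28*(1/20))*(18 + (-1 - 2)))*43 = (7*(18 - 3)/5)*43 = ((7/5)*15)*43 = 21*43 = 903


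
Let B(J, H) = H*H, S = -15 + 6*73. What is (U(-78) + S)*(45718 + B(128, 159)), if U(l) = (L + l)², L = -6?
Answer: 531001521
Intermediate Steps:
S = 423 (S = -15 + 438 = 423)
U(l) = (-6 + l)²
B(J, H) = H²
(U(-78) + S)*(45718 + B(128, 159)) = ((-6 - 78)² + 423)*(45718 + 159²) = ((-84)² + 423)*(45718 + 25281) = (7056 + 423)*70999 = 7479*70999 = 531001521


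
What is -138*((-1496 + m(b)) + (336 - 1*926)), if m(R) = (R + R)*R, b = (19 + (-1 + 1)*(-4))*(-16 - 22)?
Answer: -143586516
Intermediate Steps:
b = -722 (b = (19 + 0*(-4))*(-38) = (19 + 0)*(-38) = 19*(-38) = -722)
m(R) = 2*R² (m(R) = (2*R)*R = 2*R²)
-138*((-1496 + m(b)) + (336 - 1*926)) = -138*((-1496 + 2*(-722)²) + (336 - 1*926)) = -138*((-1496 + 2*521284) + (336 - 926)) = -138*((-1496 + 1042568) - 590) = -138*(1041072 - 590) = -138*1040482 = -143586516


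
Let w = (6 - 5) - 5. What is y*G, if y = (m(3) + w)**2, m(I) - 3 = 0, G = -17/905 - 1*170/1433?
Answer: -178211/1296865 ≈ -0.13742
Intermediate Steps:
G = -178211/1296865 (G = -17*1/905 - 170*1/1433 = -17/905 - 170/1433 = -178211/1296865 ≈ -0.13742)
m(I) = 3 (m(I) = 3 + 0 = 3)
w = -4 (w = 1 - 5 = -4)
y = 1 (y = (3 - 4)**2 = (-1)**2 = 1)
y*G = 1*(-178211/1296865) = -178211/1296865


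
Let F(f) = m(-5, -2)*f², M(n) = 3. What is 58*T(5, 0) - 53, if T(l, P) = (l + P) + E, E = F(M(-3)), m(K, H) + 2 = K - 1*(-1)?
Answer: -2895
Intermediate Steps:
m(K, H) = -1 + K (m(K, H) = -2 + (K - 1*(-1)) = -2 + (K + 1) = -2 + (1 + K) = -1 + K)
F(f) = -6*f² (F(f) = (-1 - 5)*f² = -6*f²)
E = -54 (E = -6*3² = -6*9 = -54)
T(l, P) = -54 + P + l (T(l, P) = (l + P) - 54 = (P + l) - 54 = -54 + P + l)
58*T(5, 0) - 53 = 58*(-54 + 0 + 5) - 53 = 58*(-49) - 53 = -2842 - 53 = -2895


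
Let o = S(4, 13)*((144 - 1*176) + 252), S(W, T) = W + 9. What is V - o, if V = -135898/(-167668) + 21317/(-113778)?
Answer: -6818516366194/2384616213 ≈ -2859.4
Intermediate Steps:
S(W, T) = 9 + W
V = 1486002986/2384616213 (V = -135898*(-1/167668) + 21317*(-1/113778) = 67949/83834 - 21317/113778 = 1486002986/2384616213 ≈ 0.62316)
o = 2860 (o = (9 + 4)*((144 - 1*176) + 252) = 13*((144 - 176) + 252) = 13*(-32 + 252) = 13*220 = 2860)
V - o = 1486002986/2384616213 - 1*2860 = 1486002986/2384616213 - 2860 = -6818516366194/2384616213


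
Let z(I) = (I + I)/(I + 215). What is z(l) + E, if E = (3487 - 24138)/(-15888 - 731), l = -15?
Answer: 363163/332380 ≈ 1.0926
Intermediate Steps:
z(I) = 2*I/(215 + I) (z(I) = (2*I)/(215 + I) = 2*I/(215 + I))
E = 20651/16619 (E = -20651/(-16619) = -20651*(-1/16619) = 20651/16619 ≈ 1.2426)
z(l) + E = 2*(-15)/(215 - 15) + 20651/16619 = 2*(-15)/200 + 20651/16619 = 2*(-15)*(1/200) + 20651/16619 = -3/20 + 20651/16619 = 363163/332380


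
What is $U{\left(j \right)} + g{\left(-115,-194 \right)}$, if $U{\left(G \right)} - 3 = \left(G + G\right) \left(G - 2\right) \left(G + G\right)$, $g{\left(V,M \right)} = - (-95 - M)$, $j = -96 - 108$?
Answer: $-34291680$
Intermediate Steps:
$j = -204$ ($j = -96 - 108 = -204$)
$g{\left(V,M \right)} = 95 + M$
$U{\left(G \right)} = 3 + 4 G^{2} \left(-2 + G\right)$ ($U{\left(G \right)} = 3 + \left(G + G\right) \left(G - 2\right) \left(G + G\right) = 3 + 2 G \left(-2 + G\right) 2 G = 3 + 2 G 2 G \left(-2 + G\right) = 3 + 4 G^{2} \left(-2 + G\right)$)
$U{\left(j \right)} + g{\left(-115,-194 \right)} = \left(3 - 8 \left(-204\right)^{2} + 4 \left(-204\right)^{3}\right) + \left(95 - 194\right) = \left(3 - 332928 + 4 \left(-8489664\right)\right) - 99 = \left(3 - 332928 - 33958656\right) - 99 = -34291581 - 99 = -34291680$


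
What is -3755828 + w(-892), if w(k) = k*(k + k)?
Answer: -2164500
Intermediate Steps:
w(k) = 2*k² (w(k) = k*(2*k) = 2*k²)
-3755828 + w(-892) = -3755828 + 2*(-892)² = -3755828 + 2*795664 = -3755828 + 1591328 = -2164500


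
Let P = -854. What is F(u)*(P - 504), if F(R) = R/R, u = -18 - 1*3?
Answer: -1358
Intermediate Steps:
u = -21 (u = -18 - 3 = -21)
F(R) = 1
F(u)*(P - 504) = 1*(-854 - 504) = 1*(-1358) = -1358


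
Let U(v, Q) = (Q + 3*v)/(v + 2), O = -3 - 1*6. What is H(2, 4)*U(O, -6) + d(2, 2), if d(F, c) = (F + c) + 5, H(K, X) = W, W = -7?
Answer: -24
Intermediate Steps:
H(K, X) = -7
O = -9 (O = -3 - 6 = -9)
d(F, c) = 5 + F + c
U(v, Q) = (Q + 3*v)/(2 + v)
H(2, 4)*U(O, -6) + d(2, 2) = -7*(-6 + 3*(-9))/(2 - 9) + (5 + 2 + 2) = -7*(-6 - 27)/(-7) + 9 = -(-1)*(-33) + 9 = -7*33/7 + 9 = -33 + 9 = -24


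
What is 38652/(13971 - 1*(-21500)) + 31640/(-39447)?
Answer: 402403004/1399224537 ≈ 0.28759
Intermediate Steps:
38652/(13971 - 1*(-21500)) + 31640/(-39447) = 38652/(13971 + 21500) + 31640*(-1/39447) = 38652/35471 - 31640/39447 = 402403004/1399224537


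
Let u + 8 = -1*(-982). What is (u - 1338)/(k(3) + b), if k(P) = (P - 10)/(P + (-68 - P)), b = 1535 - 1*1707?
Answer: 24752/11689 ≈ 2.1175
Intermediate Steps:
b = -172 (b = 1535 - 1707 = -172)
k(P) = 5/34 - P/68 (k(P) = (-10 + P)/(-68) = (-10 + P)*(-1/68) = 5/34 - P/68)
u = 974 (u = -8 - 1*(-982) = -8 + 982 = 974)
(u - 1338)/(k(3) + b) = (974 - 1338)/((5/34 - 1/68*3) - 172) = -364/((5/34 - 3/68) - 172) = -364/(7/68 - 172) = -364/(-11689/68) = -364*(-68/11689) = 24752/11689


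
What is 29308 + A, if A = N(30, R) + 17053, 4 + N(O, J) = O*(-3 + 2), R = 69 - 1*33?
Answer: 46327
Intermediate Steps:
R = 36 (R = 69 - 33 = 36)
N(O, J) = -4 - O (N(O, J) = -4 + O*(-3 + 2) = -4 + O*(-1) = -4 - O)
A = 17019 (A = (-4 - 1*30) + 17053 = (-4 - 30) + 17053 = -34 + 17053 = 17019)
29308 + A = 29308 + 17019 = 46327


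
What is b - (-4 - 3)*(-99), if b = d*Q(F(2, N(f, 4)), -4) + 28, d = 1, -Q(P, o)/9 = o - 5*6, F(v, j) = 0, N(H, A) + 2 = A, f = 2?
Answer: -359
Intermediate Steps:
N(H, A) = -2 + A
Q(P, o) = 270 - 9*o (Q(P, o) = -9*(o - 5*6) = -9*(o - 30) = -9*(-30 + o) = 270 - 9*o)
b = 334 (b = 1*(270 - 9*(-4)) + 28 = 1*(270 + 36) + 28 = 1*306 + 28 = 306 + 28 = 334)
b - (-4 - 3)*(-99) = 334 - (-4 - 3)*(-99) = 334 - (-7)*(-99) = 334 - 1*693 = 334 - 693 = -359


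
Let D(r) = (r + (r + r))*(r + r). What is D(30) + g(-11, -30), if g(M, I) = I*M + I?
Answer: 5700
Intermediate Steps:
D(r) = 6*r² (D(r) = (r + 2*r)*(2*r) = (3*r)*(2*r) = 6*r²)
g(M, I) = I + I*M
D(30) + g(-11, -30) = 6*30² - 30*(1 - 11) = 6*900 - 30*(-10) = 5400 + 300 = 5700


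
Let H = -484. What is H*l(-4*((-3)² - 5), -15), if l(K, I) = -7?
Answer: 3388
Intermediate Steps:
H*l(-4*((-3)² - 5), -15) = -484*(-7) = 3388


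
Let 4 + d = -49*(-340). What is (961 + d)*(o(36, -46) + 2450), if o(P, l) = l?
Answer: 42351268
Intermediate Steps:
d = 16656 (d = -4 - 49*(-340) = -4 + 16660 = 16656)
(961 + d)*(o(36, -46) + 2450) = (961 + 16656)*(-46 + 2450) = 17617*2404 = 42351268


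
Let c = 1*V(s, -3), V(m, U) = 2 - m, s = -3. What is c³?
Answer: 125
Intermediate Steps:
c = 5 (c = 1*(2 - 1*(-3)) = 1*(2 + 3) = 1*5 = 5)
c³ = 5³ = 125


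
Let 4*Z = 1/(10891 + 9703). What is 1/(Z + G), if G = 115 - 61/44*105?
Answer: -906136/27698919 ≈ -0.032714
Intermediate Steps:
G = -1345/44 (G = 115 - 61*1/44*105 = 115 - 61/44*105 = 115 - 6405/44 = -1345/44 ≈ -30.568)
Z = 1/82376 (Z = 1/(4*(10891 + 9703)) = (¼)/20594 = (¼)*(1/20594) = 1/82376 ≈ 1.2139e-5)
1/(Z + G) = 1/(1/82376 - 1345/44) = 1/(-27698919/906136) = -906136/27698919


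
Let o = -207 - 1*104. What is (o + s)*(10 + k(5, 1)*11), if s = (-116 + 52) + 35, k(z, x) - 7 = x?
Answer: -33320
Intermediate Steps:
o = -311 (o = -207 - 104 = -311)
k(z, x) = 7 + x
s = -29 (s = -64 + 35 = -29)
(o + s)*(10 + k(5, 1)*11) = (-311 - 29)*(10 + (7 + 1)*11) = -340*(10 + 8*11) = -340*(10 + 88) = -340*98 = -33320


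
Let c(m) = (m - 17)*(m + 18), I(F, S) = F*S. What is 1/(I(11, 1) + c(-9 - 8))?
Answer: -1/23 ≈ -0.043478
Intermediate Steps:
c(m) = (-17 + m)*(18 + m)
1/(I(11, 1) + c(-9 - 8)) = 1/(11*1 + (-306 + (-9 - 8) + (-9 - 8)²)) = 1/(11 + (-306 - 17 + (-17)²)) = 1/(11 + (-306 - 17 + 289)) = 1/(11 - 34) = 1/(-23) = -1/23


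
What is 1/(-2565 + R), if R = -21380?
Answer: -1/23945 ≈ -4.1762e-5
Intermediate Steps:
1/(-2565 + R) = 1/(-2565 - 21380) = 1/(-23945) = -1/23945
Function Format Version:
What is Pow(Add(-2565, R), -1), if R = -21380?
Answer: Rational(-1, 23945) ≈ -4.1762e-5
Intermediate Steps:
Pow(Add(-2565, R), -1) = Pow(Add(-2565, -21380), -1) = Pow(-23945, -1) = Rational(-1, 23945)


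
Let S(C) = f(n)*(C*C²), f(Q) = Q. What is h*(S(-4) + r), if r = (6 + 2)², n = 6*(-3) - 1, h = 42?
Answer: 53760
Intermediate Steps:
n = -19 (n = -18 - 1 = -19)
r = 64 (r = 8² = 64)
S(C) = -19*C³ (S(C) = -19*C*C² = -19*C³)
h*(S(-4) + r) = 42*(-19*(-4)³ + 64) = 42*(-19*(-64) + 64) = 42*(1216 + 64) = 42*1280 = 53760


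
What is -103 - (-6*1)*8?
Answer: -55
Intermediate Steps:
-103 - (-6*1)*8 = -103 - (-6)*8 = -103 - 1*(-48) = -103 + 48 = -55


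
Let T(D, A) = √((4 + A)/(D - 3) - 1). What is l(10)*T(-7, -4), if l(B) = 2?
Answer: 2*I ≈ 2.0*I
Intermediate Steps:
T(D, A) = √(-1 + (4 + A)/(-3 + D)) (T(D, A) = √((4 + A)/(-3 + D) - 1) = √(-1 + (4 + A)/(-3 + D)))
l(10)*T(-7, -4) = 2*√((7 - 4 - 1*(-7))/(-3 - 7)) = 2*√((7 - 4 + 7)/(-10)) = 2*√(-⅒*10) = 2*√(-1) = 2*I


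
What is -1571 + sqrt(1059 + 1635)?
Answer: -1571 + sqrt(2694) ≈ -1519.1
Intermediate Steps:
-1571 + sqrt(1059 + 1635) = -1571 + sqrt(2694)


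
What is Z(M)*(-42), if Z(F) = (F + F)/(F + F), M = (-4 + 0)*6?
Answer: -42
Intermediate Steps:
M = -24 (M = -4*6 = -24)
Z(F) = 1 (Z(F) = (2*F)/((2*F)) = (2*F)*(1/(2*F)) = 1)
Z(M)*(-42) = 1*(-42) = -42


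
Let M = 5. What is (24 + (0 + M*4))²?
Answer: 1936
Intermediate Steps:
(24 + (0 + M*4))² = (24 + (0 + 5*4))² = (24 + (0 + 20))² = (24 + 20)² = 44² = 1936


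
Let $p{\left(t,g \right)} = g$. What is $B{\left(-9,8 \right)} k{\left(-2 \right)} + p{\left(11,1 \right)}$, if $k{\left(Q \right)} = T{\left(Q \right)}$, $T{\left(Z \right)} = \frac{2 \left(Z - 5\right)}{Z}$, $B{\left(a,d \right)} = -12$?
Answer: $-83$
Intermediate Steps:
$T{\left(Z \right)} = \frac{-10 + 2 Z}{Z}$ ($T{\left(Z \right)} = \frac{2 \left(-5 + Z\right)}{Z} = \frac{-10 + 2 Z}{Z}$)
$k{\left(Q \right)} = 2 - \frac{10}{Q}$
$B{\left(-9,8 \right)} k{\left(-2 \right)} + p{\left(11,1 \right)} = - 12 \left(2 - \frac{10}{-2}\right) + 1 = - 12 \left(2 - -5\right) + 1 = - 12 \left(2 + 5\right) + 1 = \left(-12\right) 7 + 1 = -84 + 1 = -83$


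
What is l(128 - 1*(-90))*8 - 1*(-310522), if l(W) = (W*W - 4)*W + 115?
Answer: 83186322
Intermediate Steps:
l(W) = 115 + W*(-4 + W**2) (l(W) = (W**2 - 4)*W + 115 = (-4 + W**2)*W + 115 = W*(-4 + W**2) + 115 = 115 + W*(-4 + W**2))
l(128 - 1*(-90))*8 - 1*(-310522) = (115 + (128 - 1*(-90))**3 - 4*(128 - 1*(-90)))*8 - 1*(-310522) = (115 + (128 + 90)**3 - 4*(128 + 90))*8 + 310522 = (115 + 218**3 - 4*218)*8 + 310522 = (115 + 10360232 - 872)*8 + 310522 = 10359475*8 + 310522 = 82875800 + 310522 = 83186322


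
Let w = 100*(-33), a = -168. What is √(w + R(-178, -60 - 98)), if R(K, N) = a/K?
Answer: 12*I*√181471/89 ≈ 57.437*I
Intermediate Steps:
R(K, N) = -168/K
w = -3300
√(w + R(-178, -60 - 98)) = √(-3300 - 168/(-178)) = √(-3300 - 168*(-1/178)) = √(-3300 + 84/89) = √(-293616/89) = 12*I*√181471/89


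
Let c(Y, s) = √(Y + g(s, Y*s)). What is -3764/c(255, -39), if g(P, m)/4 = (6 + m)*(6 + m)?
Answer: -3764*√3171/1119363 ≈ -0.18935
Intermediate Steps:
g(P, m) = 4*(6 + m)² (g(P, m) = 4*((6 + m)*(6 + m)) = 4*(6 + m)²)
c(Y, s) = √(Y + 4*(6 + Y*s)²)
-3764/c(255, -39) = -3764/√(255 + 4*(6 + 255*(-39))²) = -3764/√(255 + 4*(6 - 9945)²) = -3764/√(255 + 4*(-9939)²) = -3764/√(255 + 4*98783721) = -3764/√(255 + 395134884) = -3764*√3171/1119363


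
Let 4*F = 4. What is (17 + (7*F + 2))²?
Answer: 676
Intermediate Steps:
F = 1 (F = (¼)*4 = 1)
(17 + (7*F + 2))² = (17 + (7*1 + 2))² = (17 + (7 + 2))² = (17 + 9)² = 26² = 676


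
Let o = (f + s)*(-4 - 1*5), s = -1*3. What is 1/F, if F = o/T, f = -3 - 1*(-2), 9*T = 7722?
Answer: 143/6 ≈ 23.833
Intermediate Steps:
T = 858 (T = (1/9)*7722 = 858)
f = -1 (f = -3 + 2 = -1)
s = -3
o = 36 (o = (-1 - 3)*(-4 - 1*5) = -4*(-4 - 5) = -4*(-9) = 36)
F = 6/143 (F = 36/858 = (1/858)*36 = 6/143 ≈ 0.041958)
1/F = 1/(6/143) = 143/6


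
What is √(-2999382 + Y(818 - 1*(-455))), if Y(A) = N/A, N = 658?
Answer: 2*I*√1215146168861/1273 ≈ 1731.9*I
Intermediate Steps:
Y(A) = 658/A
√(-2999382 + Y(818 - 1*(-455))) = √(-2999382 + 658/(818 - 1*(-455))) = √(-2999382 + 658/(818 + 455)) = √(-2999382 + 658/1273) = √(-3818212628/1273) = 2*I*√1215146168861/1273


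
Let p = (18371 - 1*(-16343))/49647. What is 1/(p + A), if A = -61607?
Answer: -49647/3058568015 ≈ -1.6232e-5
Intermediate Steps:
p = 34714/49647 (p = (18371 + 16343)*(1/49647) = 34714*(1/49647) = 34714/49647 ≈ 0.69922)
1/(p + A) = 1/(34714/49647 - 61607) = 1/(-3058568015/49647) = -49647/3058568015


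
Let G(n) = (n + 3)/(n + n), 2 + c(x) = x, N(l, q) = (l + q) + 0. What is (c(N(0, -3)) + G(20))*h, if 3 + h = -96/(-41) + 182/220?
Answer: -134697/180400 ≈ -0.74666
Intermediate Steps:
N(l, q) = l + q
h = 761/4510 (h = -3 + (-96/(-41) + 182/220) = -3 + (-96*(-1/41) + 182*(1/220)) = -3 + (96/41 + 91/110) = -3 + 14291/4510 = 761/4510 ≈ 0.16874)
c(x) = -2 + x
G(n) = (3 + n)/(2*n) (G(n) = (3 + n)/((2*n)) = (3 + n)*(1/(2*n)) = (3 + n)/(2*n))
(c(N(0, -3)) + G(20))*h = ((-2 + (0 - 3)) + (1/2)*(3 + 20)/20)*(761/4510) = ((-2 - 3) + (1/2)*(1/20)*23)*(761/4510) = (-5 + 23/40)*(761/4510) = -177/40*761/4510 = -134697/180400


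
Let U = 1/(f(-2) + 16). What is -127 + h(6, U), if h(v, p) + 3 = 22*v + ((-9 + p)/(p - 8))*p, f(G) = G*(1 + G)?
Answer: 5309/2574 ≈ 2.0625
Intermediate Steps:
U = 1/18 (U = 1/(-2*(1 - 2) + 16) = 1/(-2*(-1) + 16) = 1/(2 + 16) = 1/18 ≈ 0.055556)
h(v, p) = -3 + 22*v + p*(-9 + p)/(-8 + p) (h(v, p) = -3 + (22*v + ((-9 + p)/(p - 8))*p) = -3 + (22*v + ((-9 + p)/(-8 + p))*p) = -3 + (22*v + p*(-9 + p)/(-8 + p)) = -3 + 22*v + p*(-9 + p)/(-8 + p))
-127 + h(6, U) = -127 + (24 + (1/18)² - 176*6 - 12*1/18 + 22*(1/18)*6)/(-8 + 1/18) = -127 + (24 + 1/324 - 1056 - ⅔ + 22/3)/(-143/18) = -127 - 18/143*(-332207/324) = -127 + 332207/2574 = 5309/2574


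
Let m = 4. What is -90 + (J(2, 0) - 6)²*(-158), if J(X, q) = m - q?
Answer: -722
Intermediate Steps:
J(X, q) = 4 - q
-90 + (J(2, 0) - 6)²*(-158) = -90 + ((4 - 1*0) - 6)²*(-158) = -90 + ((4 + 0) - 6)²*(-158) = -90 + (4 - 6)²*(-158) = -90 + (-2)²*(-158) = -90 + 4*(-158) = -90 - 632 = -722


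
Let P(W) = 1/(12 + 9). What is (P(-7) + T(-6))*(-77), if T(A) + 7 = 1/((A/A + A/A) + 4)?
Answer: 1045/2 ≈ 522.50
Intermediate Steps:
P(W) = 1/21
T(A) = -41/6 (T(A) = -7 + 1/((A/A + A/A) + 4) = -7 + 1/((1 + 1) + 4) = -7 + 1/(2 + 4) = -7 + 1/6 = -7 + ⅙ = -41/6)
(P(-7) + T(-6))*(-77) = (1/21 - 41/6)*(-77) = -95/14*(-77) = 1045/2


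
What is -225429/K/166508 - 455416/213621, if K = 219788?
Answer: -16666661722174873/7817772446600784 ≈ -2.1319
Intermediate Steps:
-225429/K/166508 - 455416/213621 = -225429/219788/166508 - 455416/213621 = -225429*1/219788*(1/166508) - 455416*1/213621 = -225429/219788*1/166508 - 455416/213621 = -225429/36596460304 - 455416/213621 = -16666661722174873/7817772446600784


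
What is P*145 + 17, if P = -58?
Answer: -8393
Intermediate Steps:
P*145 + 17 = -58*145 + 17 = -8410 + 17 = -8393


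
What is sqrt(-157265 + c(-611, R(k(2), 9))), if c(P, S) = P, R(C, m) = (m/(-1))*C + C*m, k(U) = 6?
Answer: 2*I*sqrt(39469) ≈ 397.34*I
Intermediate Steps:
R(C, m) = 0 (R(C, m) = (m*(-1))*C + C*m = (-m)*C + C*m = -C*m + C*m = 0)
sqrt(-157265 + c(-611, R(k(2), 9))) = sqrt(-157265 - 611) = sqrt(-157876) = 2*I*sqrt(39469)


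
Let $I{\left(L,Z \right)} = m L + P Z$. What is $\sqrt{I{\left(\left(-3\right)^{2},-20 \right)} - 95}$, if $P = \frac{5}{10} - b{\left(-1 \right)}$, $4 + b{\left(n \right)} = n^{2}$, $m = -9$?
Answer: $i \sqrt{246} \approx 15.684 i$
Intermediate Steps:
$b{\left(n \right)} = -4 + n^{2}$
$P = \frac{7}{2}$ ($P = \frac{5}{10} - \left(-4 + \left(-1\right)^{2}\right) = 5 \cdot \frac{1}{10} - \left(-4 + 1\right) = \frac{1}{2} - -3 = \frac{1}{2} + 3 = \frac{7}{2} \approx 3.5$)
$I{\left(L,Z \right)} = - 9 L + \frac{7 Z}{2}$
$\sqrt{I{\left(\left(-3\right)^{2},-20 \right)} - 95} = \sqrt{\left(- 9 \left(-3\right)^{2} + \frac{7}{2} \left(-20\right)\right) - 95} = \sqrt{\left(\left(-9\right) 9 - 70\right) - 95} = \sqrt{\left(-81 - 70\right) - 95} = \sqrt{-151 - 95} = \sqrt{-246} = i \sqrt{246}$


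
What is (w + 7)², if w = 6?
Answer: 169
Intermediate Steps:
(w + 7)² = (6 + 7)² = 13² = 169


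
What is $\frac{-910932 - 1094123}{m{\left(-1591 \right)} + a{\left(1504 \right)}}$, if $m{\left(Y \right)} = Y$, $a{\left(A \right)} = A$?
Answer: $\frac{2005055}{87} \approx 23047.0$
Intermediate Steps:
$\frac{-910932 - 1094123}{m{\left(-1591 \right)} + a{\left(1504 \right)}} = \frac{-910932 - 1094123}{-1591 + 1504} = - \frac{2005055}{-87} = \left(-2005055\right) \left(- \frac{1}{87}\right) = \frac{2005055}{87}$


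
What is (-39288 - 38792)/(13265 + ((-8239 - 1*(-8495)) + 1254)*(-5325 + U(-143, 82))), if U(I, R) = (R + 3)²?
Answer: -15616/576453 ≈ -0.027090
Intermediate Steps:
U(I, R) = (3 + R)²
(-39288 - 38792)/(13265 + ((-8239 - 1*(-8495)) + 1254)*(-5325 + U(-143, 82))) = (-39288 - 38792)/(13265 + ((-8239 - 1*(-8495)) + 1254)*(-5325 + (3 + 82)²)) = -78080/(13265 + ((-8239 + 8495) + 1254)*(-5325 + 85²)) = -78080/(13265 + (256 + 1254)*(-5325 + 7225)) = -78080/(13265 + 1510*1900) = -78080/(13265 + 2869000) = -78080/2882265 = -78080*1/2882265 = -15616/576453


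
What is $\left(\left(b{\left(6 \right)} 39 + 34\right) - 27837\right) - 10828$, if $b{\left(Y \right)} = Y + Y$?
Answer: $-38163$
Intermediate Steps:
$b{\left(Y \right)} = 2 Y$
$\left(\left(b{\left(6 \right)} 39 + 34\right) - 27837\right) - 10828 = \left(\left(2 \cdot 6 \cdot 39 + 34\right) - 27837\right) - 10828 = \left(\left(12 \cdot 39 + 34\right) - 27837\right) - 10828 = \left(\left(468 + 34\right) - 27837\right) - 10828 = \left(502 - 27837\right) - 10828 = -27335 - 10828 = -38163$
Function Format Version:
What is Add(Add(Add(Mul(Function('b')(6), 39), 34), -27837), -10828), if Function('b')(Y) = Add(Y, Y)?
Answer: -38163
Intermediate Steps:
Function('b')(Y) = Mul(2, Y)
Add(Add(Add(Mul(Function('b')(6), 39), 34), -27837), -10828) = Add(Add(Add(Mul(Mul(2, 6), 39), 34), -27837), -10828) = Add(Add(Add(Mul(12, 39), 34), -27837), -10828) = Add(Add(Add(468, 34), -27837), -10828) = Add(Add(502, -27837), -10828) = Add(-27335, -10828) = -38163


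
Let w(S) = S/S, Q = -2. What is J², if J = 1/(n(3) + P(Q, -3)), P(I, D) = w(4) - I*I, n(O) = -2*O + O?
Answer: 1/36 ≈ 0.027778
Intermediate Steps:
w(S) = 1
n(O) = -O
P(I, D) = 1 - I² (P(I, D) = 1 - I*I = 1 - I²)
J = -⅙ (J = 1/(-1*3 + (1 - 1*(-2)²)) = 1/(-3 + (1 - 1*4)) = 1/(-3 + (1 - 4)) = 1/(-3 - 3) = 1/(-6) = -⅙ ≈ -0.16667)
J² = (-⅙)² = 1/36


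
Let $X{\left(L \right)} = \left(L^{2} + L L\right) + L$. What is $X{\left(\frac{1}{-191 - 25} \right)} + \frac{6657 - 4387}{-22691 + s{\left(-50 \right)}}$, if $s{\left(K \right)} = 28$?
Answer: $- \frac{55379501}{528682464} \approx -0.10475$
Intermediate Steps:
$X{\left(L \right)} = L + 2 L^{2}$ ($X{\left(L \right)} = \left(L^{2} + L^{2}\right) + L = 2 L^{2} + L = L + 2 L^{2}$)
$X{\left(\frac{1}{-191 - 25} \right)} + \frac{6657 - 4387}{-22691 + s{\left(-50 \right)}} = \frac{1 + \frac{2}{-191 - 25}}{-191 - 25} + \frac{6657 - 4387}{-22691 + 28} = \frac{1 + \frac{2}{-216}}{-216} + \frac{2270}{-22663} = - \frac{1 + 2 \left(- \frac{1}{216}\right)}{216} + 2270 \left(- \frac{1}{22663}\right) = - \frac{1 - \frac{1}{108}}{216} - \frac{2270}{22663} = \left(- \frac{1}{216}\right) \frac{107}{108} - \frac{2270}{22663} = - \frac{107}{23328} - \frac{2270}{22663} = - \frac{55379501}{528682464}$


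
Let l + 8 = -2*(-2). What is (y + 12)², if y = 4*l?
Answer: 16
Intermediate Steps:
l = -4 (l = -8 - 2*(-2) = -8 + 4 = -4)
y = -16 (y = 4*(-4) = -16)
(y + 12)² = (-16 + 12)² = (-4)² = 16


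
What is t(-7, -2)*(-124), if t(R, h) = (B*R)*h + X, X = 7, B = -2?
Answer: 2604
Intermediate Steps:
t(R, h) = 7 - 2*R*h (t(R, h) = (-2*R)*h + 7 = -2*R*h + 7 = 7 - 2*R*h)
t(-7, -2)*(-124) = (7 - 2*(-7)*(-2))*(-124) = (7 - 28)*(-124) = -21*(-124) = 2604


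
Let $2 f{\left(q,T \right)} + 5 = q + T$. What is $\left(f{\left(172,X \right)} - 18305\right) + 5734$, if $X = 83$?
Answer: $-12446$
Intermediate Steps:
$f{\left(q,T \right)} = - \frac{5}{2} + \frac{T}{2} + \frac{q}{2}$ ($f{\left(q,T \right)} = - \frac{5}{2} + \frac{q + T}{2} = - \frac{5}{2} + \frac{T + q}{2} = - \frac{5}{2} + \left(\frac{T}{2} + \frac{q}{2}\right) = - \frac{5}{2} + \frac{T}{2} + \frac{q}{2}$)
$\left(f{\left(172,X \right)} - 18305\right) + 5734 = \left(\left(- \frac{5}{2} + \frac{1}{2} \cdot 83 + \frac{1}{2} \cdot 172\right) - 18305\right) + 5734 = \left(\left(- \frac{5}{2} + \frac{83}{2} + 86\right) - 18305\right) + 5734 = \left(125 - 18305\right) + 5734 = -18180 + 5734 = -12446$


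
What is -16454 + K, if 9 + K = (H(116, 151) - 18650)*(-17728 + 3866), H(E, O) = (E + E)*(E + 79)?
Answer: -368607043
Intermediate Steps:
H(E, O) = 2*E*(79 + E) (H(E, O) = (2*E)*(79 + E) = 2*E*(79 + E))
K = -368590589 (K = -9 + (2*116*(79 + 116) - 18650)*(-17728 + 3866) = -9 + (2*116*195 - 18650)*(-13862) = -9 + (45240 - 18650)*(-13862) = -9 + 26590*(-13862) = -9 - 368590580 = -368590589)
-16454 + K = -16454 - 368590589 = -368607043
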